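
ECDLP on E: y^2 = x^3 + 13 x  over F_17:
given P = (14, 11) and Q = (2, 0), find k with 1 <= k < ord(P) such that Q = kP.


Enumerate multiples of P until we hit Q = (2, 0):
  1P = (14, 11)
  2P = (2, 0)
Match found at i = 2.

k = 2


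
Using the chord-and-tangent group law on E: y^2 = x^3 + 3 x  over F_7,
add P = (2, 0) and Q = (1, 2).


P != Q, so use the chord formula.
s = (y2 - y1) / (x2 - x1) = (2) / (6) mod 7 = 5
x3 = s^2 - x1 - x2 mod 7 = 5^2 - 2 - 1 = 1
y3 = s (x1 - x3) - y1 mod 7 = 5 * (2 - 1) - 0 = 5

P + Q = (1, 5)


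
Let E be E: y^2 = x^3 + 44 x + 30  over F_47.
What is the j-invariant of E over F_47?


Delta = -16(4 a^3 + 27 b^2) mod 47 = 20
-1728 * (4 a)^3 = -1728 * (4*44)^3 mod 47 = 27
j = 27 * 20^(-1) mod 47 = 46

j = 46 (mod 47)


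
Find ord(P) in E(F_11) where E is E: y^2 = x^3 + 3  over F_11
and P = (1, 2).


Compute successive multiples of P until we hit O:
  1P = (1, 2)
  2P = (2, 0)
  3P = (1, 9)
  4P = O

ord(P) = 4


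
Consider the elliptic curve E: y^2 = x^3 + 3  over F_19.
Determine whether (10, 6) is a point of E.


Check whether y^2 = x^3 + 0 x + 3 (mod 19) for (x, y) = (10, 6).
LHS: y^2 = 6^2 mod 19 = 17
RHS: x^3 + 0 x + 3 = 10^3 + 0*10 + 3 mod 19 = 15
LHS != RHS

No, not on the curve


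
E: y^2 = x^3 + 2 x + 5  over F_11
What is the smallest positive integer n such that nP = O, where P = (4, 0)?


Compute successive multiples of P until we hit O:
  1P = (4, 0)
  2P = O

ord(P) = 2


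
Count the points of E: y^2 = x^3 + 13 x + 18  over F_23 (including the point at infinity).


For each x in F_23, count y with y^2 = x^3 + 13 x + 18 mod 23:
  x = 0: RHS = 18, y in [8, 15]  -> 2 point(s)
  x = 1: RHS = 9, y in [3, 20]  -> 2 point(s)
  x = 2: RHS = 6, y in [11, 12]  -> 2 point(s)
  x = 5: RHS = 1, y in [1, 22]  -> 2 point(s)
  x = 6: RHS = 13, y in [6, 17]  -> 2 point(s)
  x = 8: RHS = 13, y in [6, 17]  -> 2 point(s)
  x = 9: RHS = 13, y in [6, 17]  -> 2 point(s)
  x = 12: RHS = 16, y in [4, 19]  -> 2 point(s)
  x = 14: RHS = 0, y in [0]  -> 1 point(s)
  x = 15: RHS = 0, y in [0]  -> 1 point(s)
  x = 17: RHS = 0, y in [0]  -> 1 point(s)
  x = 18: RHS = 12, y in [9, 14]  -> 2 point(s)
  x = 22: RHS = 4, y in [2, 21]  -> 2 point(s)
Affine points: 23. Add the point at infinity: total = 24.

#E(F_23) = 24


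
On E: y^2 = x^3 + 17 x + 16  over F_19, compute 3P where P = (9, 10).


k = 3 = 11_2 (binary, LSB first: 11)
Double-and-add from P = (9, 10):
  bit 0 = 1: acc = O + (9, 10) = (9, 10)
  bit 1 = 1: acc = (9, 10) + (18, 6) = (18, 13)

3P = (18, 13)


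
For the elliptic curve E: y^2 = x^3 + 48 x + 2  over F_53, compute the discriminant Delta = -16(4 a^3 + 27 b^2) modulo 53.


4 a^3 + 27 b^2 = 4*48^3 + 27*2^2 = 442368 + 108 = 442476
Delta = -16 * (442476) = -7079616
Delta mod 53 = 18

Delta = 18 (mod 53)


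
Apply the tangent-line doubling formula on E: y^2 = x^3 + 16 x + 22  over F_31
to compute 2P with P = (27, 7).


Doubling: s = (3 x1^2 + a) / (2 y1)
s = (3*27^2 + 16) / (2*7) mod 31 = 9
x3 = s^2 - 2 x1 mod 31 = 9^2 - 2*27 = 27
y3 = s (x1 - x3) - y1 mod 31 = 9 * (27 - 27) - 7 = 24

2P = (27, 24)


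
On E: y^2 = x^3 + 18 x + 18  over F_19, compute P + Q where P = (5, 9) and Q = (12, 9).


P != Q, so use the chord formula.
s = (y2 - y1) / (x2 - x1) = (0) / (7) mod 19 = 0
x3 = s^2 - x1 - x2 mod 19 = 0^2 - 5 - 12 = 2
y3 = s (x1 - x3) - y1 mod 19 = 0 * (5 - 2) - 9 = 10

P + Q = (2, 10)


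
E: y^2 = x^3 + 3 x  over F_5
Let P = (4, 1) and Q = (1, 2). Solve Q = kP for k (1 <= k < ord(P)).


Enumerate multiples of P until we hit Q = (1, 2):
  1P = (4, 1)
  2P = (1, 3)
  3P = (1, 2)
Match found at i = 3.

k = 3


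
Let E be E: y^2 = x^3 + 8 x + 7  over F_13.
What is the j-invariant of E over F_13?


Delta = -16(4 a^3 + 27 b^2) mod 13 = 1
-1728 * (4 a)^3 = -1728 * (4*8)^3 mod 13 = 8
j = 8 * 1^(-1) mod 13 = 8

j = 8 (mod 13)


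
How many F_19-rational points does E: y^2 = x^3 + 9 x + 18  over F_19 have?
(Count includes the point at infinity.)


For each x in F_19, count y with y^2 = x^3 + 9 x + 18 mod 19:
  x = 1: RHS = 9, y in [3, 16]  -> 2 point(s)
  x = 2: RHS = 6, y in [5, 14]  -> 2 point(s)
  x = 4: RHS = 4, y in [2, 17]  -> 2 point(s)
  x = 5: RHS = 17, y in [6, 13]  -> 2 point(s)
  x = 7: RHS = 6, y in [5, 14]  -> 2 point(s)
  x = 9: RHS = 11, y in [7, 12]  -> 2 point(s)
  x = 10: RHS = 6, y in [5, 14]  -> 2 point(s)
  x = 11: RHS = 4, y in [2, 17]  -> 2 point(s)
  x = 12: RHS = 11, y in [7, 12]  -> 2 point(s)
  x = 14: RHS = 0, y in [0]  -> 1 point(s)
  x = 17: RHS = 11, y in [7, 12]  -> 2 point(s)
Affine points: 21. Add the point at infinity: total = 22.

#E(F_19) = 22


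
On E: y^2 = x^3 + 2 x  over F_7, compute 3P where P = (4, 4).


k = 3 = 11_2 (binary, LSB first: 11)
Double-and-add from P = (4, 4):
  bit 0 = 1: acc = O + (4, 4) = (4, 4)
  bit 1 = 1: acc = (4, 4) + (0, 0) = (4, 3)

3P = (4, 3)


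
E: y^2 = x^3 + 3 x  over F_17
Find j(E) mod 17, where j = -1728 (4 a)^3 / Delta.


Delta = -16(4 a^3 + 27 b^2) mod 17 = 6
-1728 * (4 a)^3 = -1728 * (4*3)^3 mod 17 = 15
j = 15 * 6^(-1) mod 17 = 11

j = 11 (mod 17)


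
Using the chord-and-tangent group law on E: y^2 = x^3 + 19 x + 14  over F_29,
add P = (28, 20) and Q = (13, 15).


P != Q, so use the chord formula.
s = (y2 - y1) / (x2 - x1) = (24) / (14) mod 29 = 10
x3 = s^2 - x1 - x2 mod 29 = 10^2 - 28 - 13 = 1
y3 = s (x1 - x3) - y1 mod 29 = 10 * (28 - 1) - 20 = 18

P + Q = (1, 18)


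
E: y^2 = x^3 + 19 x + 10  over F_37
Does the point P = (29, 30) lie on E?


Check whether y^2 = x^3 + 19 x + 10 (mod 37) for (x, y) = (29, 30).
LHS: y^2 = 30^2 mod 37 = 12
RHS: x^3 + 19 x + 10 = 29^3 + 19*29 + 10 mod 37 = 12
LHS = RHS

Yes, on the curve


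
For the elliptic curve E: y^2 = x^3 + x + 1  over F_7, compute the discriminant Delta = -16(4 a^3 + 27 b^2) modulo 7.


4 a^3 + 27 b^2 = 4*1^3 + 27*1^2 = 4 + 27 = 31
Delta = -16 * (31) = -496
Delta mod 7 = 1

Delta = 1 (mod 7)


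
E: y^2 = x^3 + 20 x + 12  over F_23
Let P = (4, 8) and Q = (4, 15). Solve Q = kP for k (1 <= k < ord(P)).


Enumerate multiples of P until we hit Q = (4, 15):
  1P = (4, 8)
  2P = (0, 9)
  3P = (9, 22)
  4P = (16, 9)
  5P = (7, 9)
  6P = (7, 14)
  7P = (16, 14)
  8P = (9, 1)
  9P = (0, 14)
  10P = (4, 15)
Match found at i = 10.

k = 10


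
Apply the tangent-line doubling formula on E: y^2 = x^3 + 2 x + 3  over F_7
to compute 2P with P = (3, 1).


Doubling: s = (3 x1^2 + a) / (2 y1)
s = (3*3^2 + 2) / (2*1) mod 7 = 4
x3 = s^2 - 2 x1 mod 7 = 4^2 - 2*3 = 3
y3 = s (x1 - x3) - y1 mod 7 = 4 * (3 - 3) - 1 = 6

2P = (3, 6)


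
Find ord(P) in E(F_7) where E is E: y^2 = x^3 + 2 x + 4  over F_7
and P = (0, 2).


Compute successive multiples of P until we hit O:
  1P = (0, 2)
  2P = (2, 4)
  3P = (6, 6)
  4P = (3, 3)
  5P = (1, 0)
  6P = (3, 4)
  7P = (6, 1)
  8P = (2, 3)
  ... (continuing to 10P)
  10P = O

ord(P) = 10


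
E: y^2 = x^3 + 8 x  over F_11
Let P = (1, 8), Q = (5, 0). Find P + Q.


P != Q, so use the chord formula.
s = (y2 - y1) / (x2 - x1) = (3) / (4) mod 11 = 9
x3 = s^2 - x1 - x2 mod 11 = 9^2 - 1 - 5 = 9
y3 = s (x1 - x3) - y1 mod 11 = 9 * (1 - 9) - 8 = 8

P + Q = (9, 8)


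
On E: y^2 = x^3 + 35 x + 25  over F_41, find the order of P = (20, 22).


Compute successive multiples of P until we hit O:
  1P = (20, 22)
  2P = (22, 2)
  3P = (17, 30)
  4P = (2, 12)
  5P = (35, 38)
  6P = (7, 11)
  7P = (30, 20)
  8P = (14, 26)
  ... (continuing to 18P)
  18P = O

ord(P) = 18


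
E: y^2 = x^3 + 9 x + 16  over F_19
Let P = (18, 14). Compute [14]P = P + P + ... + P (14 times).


k = 14 = 1110_2 (binary, LSB first: 0111)
Double-and-add from P = (18, 14):
  bit 0 = 0: acc unchanged = O
  bit 1 = 1: acc = O + (8, 12) = (8, 12)
  bit 2 = 1: acc = (8, 12) + (1, 11) = (17, 3)
  bit 3 = 1: acc = (17, 3) + (14, 13) = (16, 0)

14P = (16, 0)


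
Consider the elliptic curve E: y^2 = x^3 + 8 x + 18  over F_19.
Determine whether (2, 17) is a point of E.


Check whether y^2 = x^3 + 8 x + 18 (mod 19) for (x, y) = (2, 17).
LHS: y^2 = 17^2 mod 19 = 4
RHS: x^3 + 8 x + 18 = 2^3 + 8*2 + 18 mod 19 = 4
LHS = RHS

Yes, on the curve


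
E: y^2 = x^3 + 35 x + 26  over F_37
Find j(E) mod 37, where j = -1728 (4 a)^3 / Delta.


Delta = -16(4 a^3 + 27 b^2) mod 37 = 3
-1728 * (4 a)^3 = -1728 * (4*35)^3 mod 37 = 29
j = 29 * 3^(-1) mod 37 = 22

j = 22 (mod 37)


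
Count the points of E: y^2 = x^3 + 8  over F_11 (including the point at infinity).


For each x in F_11, count y with y^2 = x^3 + 0 x + 8 mod 11:
  x = 1: RHS = 9, y in [3, 8]  -> 2 point(s)
  x = 2: RHS = 5, y in [4, 7]  -> 2 point(s)
  x = 5: RHS = 1, y in [1, 10]  -> 2 point(s)
  x = 6: RHS = 4, y in [2, 9]  -> 2 point(s)
  x = 8: RHS = 3, y in [5, 6]  -> 2 point(s)
  x = 9: RHS = 0, y in [0]  -> 1 point(s)
Affine points: 11. Add the point at infinity: total = 12.

#E(F_11) = 12


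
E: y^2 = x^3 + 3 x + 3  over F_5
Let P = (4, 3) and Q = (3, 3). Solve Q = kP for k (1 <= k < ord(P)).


Enumerate multiples of P until we hit Q = (3, 3):
  1P = (4, 3)
  2P = (3, 3)
Match found at i = 2.

k = 2


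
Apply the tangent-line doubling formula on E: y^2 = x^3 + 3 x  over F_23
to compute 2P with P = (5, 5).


Doubling: s = (3 x1^2 + a) / (2 y1)
s = (3*5^2 + 3) / (2*5) mod 23 = 17
x3 = s^2 - 2 x1 mod 23 = 17^2 - 2*5 = 3
y3 = s (x1 - x3) - y1 mod 23 = 17 * (5 - 3) - 5 = 6

2P = (3, 6)


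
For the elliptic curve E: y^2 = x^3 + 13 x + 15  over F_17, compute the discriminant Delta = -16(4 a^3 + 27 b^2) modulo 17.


4 a^3 + 27 b^2 = 4*13^3 + 27*15^2 = 8788 + 6075 = 14863
Delta = -16 * (14863) = -237808
Delta mod 17 = 5

Delta = 5 (mod 17)


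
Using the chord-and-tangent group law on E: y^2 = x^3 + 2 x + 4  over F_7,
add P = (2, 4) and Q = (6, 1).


P != Q, so use the chord formula.
s = (y2 - y1) / (x2 - x1) = (4) / (4) mod 7 = 1
x3 = s^2 - x1 - x2 mod 7 = 1^2 - 2 - 6 = 0
y3 = s (x1 - x3) - y1 mod 7 = 1 * (2 - 0) - 4 = 5

P + Q = (0, 5)


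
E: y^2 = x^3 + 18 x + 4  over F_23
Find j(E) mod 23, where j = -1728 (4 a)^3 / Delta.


Delta = -16(4 a^3 + 27 b^2) mod 23 = 7
-1728 * (4 a)^3 = -1728 * (4*18)^3 mod 23 = 11
j = 11 * 7^(-1) mod 23 = 18

j = 18 (mod 23)


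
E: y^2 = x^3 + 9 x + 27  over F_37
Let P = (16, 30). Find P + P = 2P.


Doubling: s = (3 x1^2 + a) / (2 y1)
s = (3*16^2 + 9) / (2*30) mod 37 = 0
x3 = s^2 - 2 x1 mod 37 = 0^2 - 2*16 = 5
y3 = s (x1 - x3) - y1 mod 37 = 0 * (16 - 5) - 30 = 7

2P = (5, 7)


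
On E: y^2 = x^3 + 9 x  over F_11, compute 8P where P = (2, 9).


k = 8 = 1000_2 (binary, LSB first: 0001)
Double-and-add from P = (2, 9):
  bit 0 = 0: acc unchanged = O
  bit 1 = 0: acc unchanged = O
  bit 2 = 0: acc unchanged = O
  bit 3 = 1: acc = O + (4, 10) = (4, 10)

8P = (4, 10)


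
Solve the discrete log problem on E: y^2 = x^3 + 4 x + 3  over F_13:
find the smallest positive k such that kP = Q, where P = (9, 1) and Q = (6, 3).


Enumerate multiples of P until we hit Q = (6, 3):
  1P = (9, 1)
  2P = (8, 12)
  3P = (0, 4)
  4P = (7, 7)
  5P = (6, 3)
Match found at i = 5.

k = 5


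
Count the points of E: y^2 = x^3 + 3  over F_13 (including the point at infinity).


For each x in F_13, count y with y^2 = x^3 + 0 x + 3 mod 13:
  x = 0: RHS = 3, y in [4, 9]  -> 2 point(s)
  x = 1: RHS = 4, y in [2, 11]  -> 2 point(s)
  x = 3: RHS = 4, y in [2, 11]  -> 2 point(s)
  x = 9: RHS = 4, y in [2, 11]  -> 2 point(s)
Affine points: 8. Add the point at infinity: total = 9.

#E(F_13) = 9


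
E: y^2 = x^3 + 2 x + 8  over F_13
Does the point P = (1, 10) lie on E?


Check whether y^2 = x^3 + 2 x + 8 (mod 13) for (x, y) = (1, 10).
LHS: y^2 = 10^2 mod 13 = 9
RHS: x^3 + 2 x + 8 = 1^3 + 2*1 + 8 mod 13 = 11
LHS != RHS

No, not on the curve


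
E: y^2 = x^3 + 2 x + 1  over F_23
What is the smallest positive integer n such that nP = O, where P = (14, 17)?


Compute successive multiples of P until we hit O:
  1P = (14, 17)
  2P = (21, 9)
  3P = (17, 16)
  4P = (10, 20)
  5P = (1, 2)
  6P = (16, 9)
  7P = (9, 9)
  8P = (9, 14)
  ... (continuing to 15P)
  15P = O

ord(P) = 15


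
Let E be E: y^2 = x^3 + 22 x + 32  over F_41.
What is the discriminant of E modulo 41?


4 a^3 + 27 b^2 = 4*22^3 + 27*32^2 = 42592 + 27648 = 70240
Delta = -16 * (70240) = -1123840
Delta mod 41 = 11

Delta = 11 (mod 41)


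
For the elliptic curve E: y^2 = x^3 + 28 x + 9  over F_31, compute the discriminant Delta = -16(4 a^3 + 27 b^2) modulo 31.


4 a^3 + 27 b^2 = 4*28^3 + 27*9^2 = 87808 + 2187 = 89995
Delta = -16 * (89995) = -1439920
Delta mod 31 = 30

Delta = 30 (mod 31)


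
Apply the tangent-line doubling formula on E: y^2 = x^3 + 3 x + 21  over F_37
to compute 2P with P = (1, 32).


Doubling: s = (3 x1^2 + a) / (2 y1)
s = (3*1^2 + 3) / (2*32) mod 37 = 29
x3 = s^2 - 2 x1 mod 37 = 29^2 - 2*1 = 25
y3 = s (x1 - x3) - y1 mod 37 = 29 * (1 - 25) - 32 = 12

2P = (25, 12)


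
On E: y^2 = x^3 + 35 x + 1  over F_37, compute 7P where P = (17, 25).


k = 7 = 111_2 (binary, LSB first: 111)
Double-and-add from P = (17, 25):
  bit 0 = 1: acc = O + (17, 25) = (17, 25)
  bit 1 = 1: acc = (17, 25) + (0, 36) = (8, 4)
  bit 2 = 1: acc = (8, 4) + (1, 0) = (17, 12)

7P = (17, 12)


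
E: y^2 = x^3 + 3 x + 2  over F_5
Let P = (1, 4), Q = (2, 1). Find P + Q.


P != Q, so use the chord formula.
s = (y2 - y1) / (x2 - x1) = (2) / (1) mod 5 = 2
x3 = s^2 - x1 - x2 mod 5 = 2^2 - 1 - 2 = 1
y3 = s (x1 - x3) - y1 mod 5 = 2 * (1 - 1) - 4 = 1

P + Q = (1, 1)


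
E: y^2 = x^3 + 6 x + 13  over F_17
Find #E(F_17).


For each x in F_17, count y with y^2 = x^3 + 6 x + 13 mod 17:
  x = 0: RHS = 13, y in [8, 9]  -> 2 point(s)
  x = 2: RHS = 16, y in [4, 13]  -> 2 point(s)
  x = 4: RHS = 16, y in [4, 13]  -> 2 point(s)
  x = 5: RHS = 15, y in [7, 10]  -> 2 point(s)
  x = 10: RHS = 2, y in [6, 11]  -> 2 point(s)
  x = 11: RHS = 16, y in [4, 13]  -> 2 point(s)
  x = 14: RHS = 2, y in [6, 11]  -> 2 point(s)
Affine points: 14. Add the point at infinity: total = 15.

#E(F_17) = 15


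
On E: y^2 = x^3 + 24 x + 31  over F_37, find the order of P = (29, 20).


Compute successive multiples of P until we hit O:
  1P = (29, 20)
  2P = (20, 36)
  3P = (14, 15)
  4P = (27, 30)
  5P = (6, 13)
  6P = (30, 36)
  7P = (12, 30)
  8P = (24, 1)
  ... (continuing to 31P)
  31P = O

ord(P) = 31


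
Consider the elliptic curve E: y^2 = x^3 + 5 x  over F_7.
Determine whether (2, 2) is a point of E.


Check whether y^2 = x^3 + 5 x + 0 (mod 7) for (x, y) = (2, 2).
LHS: y^2 = 2^2 mod 7 = 4
RHS: x^3 + 5 x + 0 = 2^3 + 5*2 + 0 mod 7 = 4
LHS = RHS

Yes, on the curve


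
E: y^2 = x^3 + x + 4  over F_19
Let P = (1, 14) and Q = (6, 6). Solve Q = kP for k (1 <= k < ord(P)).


Enumerate multiples of P until we hit Q = (6, 6):
  1P = (1, 14)
  2P = (5, 18)
  3P = (14, 11)
  4P = (9, 1)
  5P = (6, 6)
Match found at i = 5.

k = 5


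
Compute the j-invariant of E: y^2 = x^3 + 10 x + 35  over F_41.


Delta = -16(4 a^3 + 27 b^2) mod 41 = 29
-1728 * (4 a)^3 = -1728 * (4*10)^3 mod 41 = 6
j = 6 * 29^(-1) mod 41 = 20

j = 20 (mod 41)


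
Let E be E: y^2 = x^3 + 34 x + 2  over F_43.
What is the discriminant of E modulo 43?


4 a^3 + 27 b^2 = 4*34^3 + 27*2^2 = 157216 + 108 = 157324
Delta = -16 * (157324) = -2517184
Delta mod 43 = 36

Delta = 36 (mod 43)


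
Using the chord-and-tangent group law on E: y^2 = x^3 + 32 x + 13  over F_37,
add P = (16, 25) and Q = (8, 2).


P != Q, so use the chord formula.
s = (y2 - y1) / (x2 - x1) = (14) / (29) mod 37 = 26
x3 = s^2 - x1 - x2 mod 37 = 26^2 - 16 - 8 = 23
y3 = s (x1 - x3) - y1 mod 37 = 26 * (16 - 23) - 25 = 15

P + Q = (23, 15)


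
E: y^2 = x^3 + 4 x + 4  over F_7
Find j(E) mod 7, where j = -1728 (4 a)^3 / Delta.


Delta = -16(4 a^3 + 27 b^2) mod 7 = 3
-1728 * (4 a)^3 = -1728 * (4*4)^3 mod 7 = 1
j = 1 * 3^(-1) mod 7 = 5

j = 5 (mod 7)


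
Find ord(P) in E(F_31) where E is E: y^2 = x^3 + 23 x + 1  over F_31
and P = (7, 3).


Compute successive multiples of P until we hit O:
  1P = (7, 3)
  2P = (0, 30)
  3P = (18, 4)
  4P = (16, 30)
  5P = (17, 29)
  6P = (15, 1)
  7P = (11, 29)
  8P = (1, 5)
  ... (continuing to 36P)
  36P = O

ord(P) = 36


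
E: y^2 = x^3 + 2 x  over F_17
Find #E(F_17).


For each x in F_17, count y with y^2 = x^3 + 2 x + 0 mod 17:
  x = 0: RHS = 0, y in [0]  -> 1 point(s)
  x = 3: RHS = 16, y in [4, 13]  -> 2 point(s)
  x = 4: RHS = 4, y in [2, 15]  -> 2 point(s)
  x = 5: RHS = 16, y in [4, 13]  -> 2 point(s)
  x = 7: RHS = 0, y in [0]  -> 1 point(s)
  x = 8: RHS = 1, y in [1, 16]  -> 2 point(s)
  x = 9: RHS = 16, y in [4, 13]  -> 2 point(s)
  x = 10: RHS = 0, y in [0]  -> 1 point(s)
  x = 12: RHS = 1, y in [1, 16]  -> 2 point(s)
  x = 13: RHS = 13, y in [8, 9]  -> 2 point(s)
  x = 14: RHS = 1, y in [1, 16]  -> 2 point(s)
Affine points: 19. Add the point at infinity: total = 20.

#E(F_17) = 20


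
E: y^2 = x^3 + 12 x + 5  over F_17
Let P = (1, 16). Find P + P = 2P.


Doubling: s = (3 x1^2 + a) / (2 y1)
s = (3*1^2 + 12) / (2*16) mod 17 = 1
x3 = s^2 - 2 x1 mod 17 = 1^2 - 2*1 = 16
y3 = s (x1 - x3) - y1 mod 17 = 1 * (1 - 16) - 16 = 3

2P = (16, 3)


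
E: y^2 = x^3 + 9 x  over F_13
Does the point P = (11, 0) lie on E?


Check whether y^2 = x^3 + 9 x + 0 (mod 13) for (x, y) = (11, 0).
LHS: y^2 = 0^2 mod 13 = 0
RHS: x^3 + 9 x + 0 = 11^3 + 9*11 + 0 mod 13 = 0
LHS = RHS

Yes, on the curve


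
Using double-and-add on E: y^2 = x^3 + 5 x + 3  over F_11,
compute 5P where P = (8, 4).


k = 5 = 101_2 (binary, LSB first: 101)
Double-and-add from P = (8, 4):
  bit 0 = 1: acc = O + (8, 4) = (8, 4)
  bit 1 = 0: acc unchanged = (8, 4)
  bit 2 = 1: acc = (8, 4) + (3, 1) = (3, 10)

5P = (3, 10)


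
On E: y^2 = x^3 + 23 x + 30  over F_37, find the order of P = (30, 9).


Compute successive multiples of P until we hit O:
  1P = (30, 9)
  2P = (26, 0)
  3P = (30, 28)
  4P = O

ord(P) = 4


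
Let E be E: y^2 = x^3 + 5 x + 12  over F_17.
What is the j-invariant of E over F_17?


Delta = -16(4 a^3 + 27 b^2) mod 17 = 2
-1728 * (4 a)^3 = -1728 * (4*5)^3 mod 17 = 9
j = 9 * 2^(-1) mod 17 = 13

j = 13 (mod 17)


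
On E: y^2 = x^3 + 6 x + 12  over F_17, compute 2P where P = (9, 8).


Doubling: s = (3 x1^2 + a) / (2 y1)
s = (3*9^2 + 6) / (2*8) mod 17 = 6
x3 = s^2 - 2 x1 mod 17 = 6^2 - 2*9 = 1
y3 = s (x1 - x3) - y1 mod 17 = 6 * (9 - 1) - 8 = 6

2P = (1, 6)


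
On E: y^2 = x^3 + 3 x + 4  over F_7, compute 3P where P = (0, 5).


k = 3 = 11_2 (binary, LSB first: 11)
Double-and-add from P = (0, 5):
  bit 0 = 1: acc = O + (0, 5) = (0, 5)
  bit 1 = 1: acc = (0, 5) + (1, 1) = (1, 6)

3P = (1, 6)


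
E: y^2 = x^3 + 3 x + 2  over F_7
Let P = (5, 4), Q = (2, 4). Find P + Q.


P != Q, so use the chord formula.
s = (y2 - y1) / (x2 - x1) = (0) / (4) mod 7 = 0
x3 = s^2 - x1 - x2 mod 7 = 0^2 - 5 - 2 = 0
y3 = s (x1 - x3) - y1 mod 7 = 0 * (5 - 0) - 4 = 3

P + Q = (0, 3)


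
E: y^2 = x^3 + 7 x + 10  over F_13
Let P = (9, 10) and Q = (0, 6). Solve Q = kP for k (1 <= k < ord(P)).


Enumerate multiples of P until we hit Q = (0, 6):
  1P = (9, 10)
  2P = (5, 1)
  3P = (0, 7)
  4P = (7, 8)
  5P = (11, 1)
  6P = (10, 1)
  7P = (10, 12)
  8P = (11, 12)
  9P = (7, 5)
  10P = (0, 6)
Match found at i = 10.

k = 10


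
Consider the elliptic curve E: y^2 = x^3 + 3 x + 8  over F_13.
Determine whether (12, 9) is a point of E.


Check whether y^2 = x^3 + 3 x + 8 (mod 13) for (x, y) = (12, 9).
LHS: y^2 = 9^2 mod 13 = 3
RHS: x^3 + 3 x + 8 = 12^3 + 3*12 + 8 mod 13 = 4
LHS != RHS

No, not on the curve


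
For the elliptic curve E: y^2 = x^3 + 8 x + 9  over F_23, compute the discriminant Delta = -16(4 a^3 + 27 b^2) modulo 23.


4 a^3 + 27 b^2 = 4*8^3 + 27*9^2 = 2048 + 2187 = 4235
Delta = -16 * (4235) = -67760
Delta mod 23 = 21

Delta = 21 (mod 23)


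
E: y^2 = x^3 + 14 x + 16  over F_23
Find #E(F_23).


For each x in F_23, count y with y^2 = x^3 + 14 x + 16 mod 23:
  x = 0: RHS = 16, y in [4, 19]  -> 2 point(s)
  x = 1: RHS = 8, y in [10, 13]  -> 2 point(s)
  x = 2: RHS = 6, y in [11, 12]  -> 2 point(s)
  x = 3: RHS = 16, y in [4, 19]  -> 2 point(s)
  x = 5: RHS = 4, y in [2, 21]  -> 2 point(s)
  x = 10: RHS = 6, y in [11, 12]  -> 2 point(s)
  x = 11: RHS = 6, y in [11, 12]  -> 2 point(s)
  x = 12: RHS = 3, y in [7, 16]  -> 2 point(s)
  x = 13: RHS = 3, y in [7, 16]  -> 2 point(s)
  x = 14: RHS = 12, y in [9, 14]  -> 2 point(s)
  x = 15: RHS = 13, y in [6, 17]  -> 2 point(s)
  x = 16: RHS = 12, y in [9, 14]  -> 2 point(s)
  x = 20: RHS = 16, y in [4, 19]  -> 2 point(s)
  x = 21: RHS = 3, y in [7, 16]  -> 2 point(s)
  x = 22: RHS = 1, y in [1, 22]  -> 2 point(s)
Affine points: 30. Add the point at infinity: total = 31.

#E(F_23) = 31


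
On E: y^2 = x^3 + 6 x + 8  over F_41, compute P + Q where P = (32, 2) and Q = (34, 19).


P != Q, so use the chord formula.
s = (y2 - y1) / (x2 - x1) = (17) / (2) mod 41 = 29
x3 = s^2 - x1 - x2 mod 41 = 29^2 - 32 - 34 = 37
y3 = s (x1 - x3) - y1 mod 41 = 29 * (32 - 37) - 2 = 17

P + Q = (37, 17)


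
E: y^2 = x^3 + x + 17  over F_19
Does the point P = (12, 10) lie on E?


Check whether y^2 = x^3 + 1 x + 17 (mod 19) for (x, y) = (12, 10).
LHS: y^2 = 10^2 mod 19 = 5
RHS: x^3 + 1 x + 17 = 12^3 + 1*12 + 17 mod 19 = 9
LHS != RHS

No, not on the curve


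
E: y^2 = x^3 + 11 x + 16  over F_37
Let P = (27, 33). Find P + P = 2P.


Doubling: s = (3 x1^2 + a) / (2 y1)
s = (3*27^2 + 11) / (2*33) mod 37 = 12
x3 = s^2 - 2 x1 mod 37 = 12^2 - 2*27 = 16
y3 = s (x1 - x3) - y1 mod 37 = 12 * (27 - 16) - 33 = 25

2P = (16, 25)


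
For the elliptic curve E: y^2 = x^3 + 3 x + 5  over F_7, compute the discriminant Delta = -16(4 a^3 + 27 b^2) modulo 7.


4 a^3 + 27 b^2 = 4*3^3 + 27*5^2 = 108 + 675 = 783
Delta = -16 * (783) = -12528
Delta mod 7 = 2

Delta = 2 (mod 7)


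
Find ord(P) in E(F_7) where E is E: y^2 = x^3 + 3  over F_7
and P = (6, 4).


Compute successive multiples of P until we hit O:
  1P = (6, 4)
  2P = (4, 2)
  3P = (5, 4)
  4P = (3, 3)
  5P = (2, 2)
  6P = (1, 2)
  7P = (1, 5)
  8P = (2, 5)
  ... (continuing to 13P)
  13P = O

ord(P) = 13


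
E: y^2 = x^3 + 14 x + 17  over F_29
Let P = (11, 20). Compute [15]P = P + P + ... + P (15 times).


k = 15 = 1111_2 (binary, LSB first: 1111)
Double-and-add from P = (11, 20):
  bit 0 = 1: acc = O + (11, 20) = (11, 20)
  bit 1 = 1: acc = (11, 20) + (7, 9) = (24, 24)
  bit 2 = 1: acc = (24, 24) + (14, 17) = (26, 21)
  bit 3 = 1: acc = (26, 21) + (25, 10) = (12, 17)

15P = (12, 17)


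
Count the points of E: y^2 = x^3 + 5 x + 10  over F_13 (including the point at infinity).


For each x in F_13, count y with y^2 = x^3 + 5 x + 10 mod 13:
  x = 0: RHS = 10, y in [6, 7]  -> 2 point(s)
  x = 1: RHS = 3, y in [4, 9]  -> 2 point(s)
  x = 3: RHS = 0, y in [0]  -> 1 point(s)
  x = 4: RHS = 3, y in [4, 9]  -> 2 point(s)
  x = 5: RHS = 4, y in [2, 11]  -> 2 point(s)
  x = 6: RHS = 9, y in [3, 10]  -> 2 point(s)
  x = 8: RHS = 3, y in [4, 9]  -> 2 point(s)
  x = 9: RHS = 4, y in [2, 11]  -> 2 point(s)
  x = 12: RHS = 4, y in [2, 11]  -> 2 point(s)
Affine points: 17. Add the point at infinity: total = 18.

#E(F_13) = 18


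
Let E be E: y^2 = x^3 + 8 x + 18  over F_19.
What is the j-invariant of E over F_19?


Delta = -16(4 a^3 + 27 b^2) mod 19 = 12
-1728 * (4 a)^3 = -1728 * (4*8)^3 mod 19 = 12
j = 12 * 12^(-1) mod 19 = 1

j = 1 (mod 19)


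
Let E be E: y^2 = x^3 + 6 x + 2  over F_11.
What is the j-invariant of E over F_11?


Delta = -16(4 a^3 + 27 b^2) mod 11 = 2
-1728 * (4 a)^3 = -1728 * (4*6)^3 mod 11 = 3
j = 3 * 2^(-1) mod 11 = 7

j = 7 (mod 11)


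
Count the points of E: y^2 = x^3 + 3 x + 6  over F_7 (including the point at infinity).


For each x in F_7, count y with y^2 = x^3 + 3 x + 6 mod 7:
  x = 3: RHS = 0, y in [0]  -> 1 point(s)
  x = 6: RHS = 2, y in [3, 4]  -> 2 point(s)
Affine points: 3. Add the point at infinity: total = 4.

#E(F_7) = 4


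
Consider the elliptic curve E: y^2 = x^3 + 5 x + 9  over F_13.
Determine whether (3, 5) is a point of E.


Check whether y^2 = x^3 + 5 x + 9 (mod 13) for (x, y) = (3, 5).
LHS: y^2 = 5^2 mod 13 = 12
RHS: x^3 + 5 x + 9 = 3^3 + 5*3 + 9 mod 13 = 12
LHS = RHS

Yes, on the curve


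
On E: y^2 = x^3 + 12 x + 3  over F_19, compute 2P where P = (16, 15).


Doubling: s = (3 x1^2 + a) / (2 y1)
s = (3*16^2 + 12) / (2*15) mod 19 = 7
x3 = s^2 - 2 x1 mod 19 = 7^2 - 2*16 = 17
y3 = s (x1 - x3) - y1 mod 19 = 7 * (16 - 17) - 15 = 16

2P = (17, 16)


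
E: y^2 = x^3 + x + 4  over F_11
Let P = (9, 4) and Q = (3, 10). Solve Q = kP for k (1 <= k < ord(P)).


Enumerate multiples of P until we hit Q = (3, 10):
  1P = (9, 4)
  2P = (2, 6)
  3P = (3, 10)
Match found at i = 3.

k = 3


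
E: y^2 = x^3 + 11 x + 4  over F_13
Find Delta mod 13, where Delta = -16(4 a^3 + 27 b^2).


4 a^3 + 27 b^2 = 4*11^3 + 27*4^2 = 5324 + 432 = 5756
Delta = -16 * (5756) = -92096
Delta mod 13 = 9

Delta = 9 (mod 13)


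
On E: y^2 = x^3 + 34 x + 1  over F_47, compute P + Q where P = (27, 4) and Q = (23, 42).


P != Q, so use the chord formula.
s = (y2 - y1) / (x2 - x1) = (38) / (43) mod 47 = 14
x3 = s^2 - x1 - x2 mod 47 = 14^2 - 27 - 23 = 5
y3 = s (x1 - x3) - y1 mod 47 = 14 * (27 - 5) - 4 = 22

P + Q = (5, 22)


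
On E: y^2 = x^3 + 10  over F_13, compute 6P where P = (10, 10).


k = 6 = 110_2 (binary, LSB first: 011)
Double-and-add from P = (10, 10):
  bit 0 = 0: acc unchanged = O
  bit 1 = 1: acc = O + (10, 3) = (10, 3)
  bit 2 = 1: acc = (10, 3) + (10, 10) = O

6P = O


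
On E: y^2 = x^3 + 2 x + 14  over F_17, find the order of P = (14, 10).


Compute successive multiples of P until we hit O:
  1P = (14, 10)
  2P = (5, 9)
  3P = (2, 14)
  4P = (3, 9)
  5P = (9, 9)
  6P = (9, 8)
  7P = (3, 8)
  8P = (2, 3)
  ... (continuing to 11P)
  11P = O

ord(P) = 11


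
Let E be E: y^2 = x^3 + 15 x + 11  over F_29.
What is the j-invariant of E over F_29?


Delta = -16(4 a^3 + 27 b^2) mod 29 = 7
-1728 * (4 a)^3 = -1728 * (4*15)^3 mod 29 = 9
j = 9 * 7^(-1) mod 29 = 22

j = 22 (mod 29)


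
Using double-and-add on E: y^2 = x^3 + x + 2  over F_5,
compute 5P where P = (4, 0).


k = 5 = 101_2 (binary, LSB first: 101)
Double-and-add from P = (4, 0):
  bit 0 = 1: acc = O + (4, 0) = (4, 0)
  bit 1 = 0: acc unchanged = (4, 0)
  bit 2 = 1: acc = (4, 0) + O = (4, 0)

5P = (4, 0)


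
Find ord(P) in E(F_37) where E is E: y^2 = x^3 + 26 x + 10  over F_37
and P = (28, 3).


Compute successive multiples of P until we hit O:
  1P = (28, 3)
  2P = (29, 20)
  3P = (10, 7)
  4P = (26, 13)
  5P = (8, 8)
  6P = (8, 29)
  7P = (26, 24)
  8P = (10, 30)
  ... (continuing to 11P)
  11P = O

ord(P) = 11


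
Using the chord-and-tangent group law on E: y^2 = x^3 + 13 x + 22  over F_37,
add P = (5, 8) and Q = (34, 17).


P != Q, so use the chord formula.
s = (y2 - y1) / (x2 - x1) = (9) / (29) mod 37 = 22
x3 = s^2 - x1 - x2 mod 37 = 22^2 - 5 - 34 = 1
y3 = s (x1 - x3) - y1 mod 37 = 22 * (5 - 1) - 8 = 6

P + Q = (1, 6)


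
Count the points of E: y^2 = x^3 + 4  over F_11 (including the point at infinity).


For each x in F_11, count y with y^2 = x^3 + 0 x + 4 mod 11:
  x = 0: RHS = 4, y in [2, 9]  -> 2 point(s)
  x = 1: RHS = 5, y in [4, 7]  -> 2 point(s)
  x = 2: RHS = 1, y in [1, 10]  -> 2 point(s)
  x = 3: RHS = 9, y in [3, 8]  -> 2 point(s)
  x = 6: RHS = 0, y in [0]  -> 1 point(s)
  x = 10: RHS = 3, y in [5, 6]  -> 2 point(s)
Affine points: 11. Add the point at infinity: total = 12.

#E(F_11) = 12


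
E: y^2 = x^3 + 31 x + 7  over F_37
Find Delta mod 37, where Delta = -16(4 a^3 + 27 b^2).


4 a^3 + 27 b^2 = 4*31^3 + 27*7^2 = 119164 + 1323 = 120487
Delta = -16 * (120487) = -1927792
Delta mod 37 = 19

Delta = 19 (mod 37)


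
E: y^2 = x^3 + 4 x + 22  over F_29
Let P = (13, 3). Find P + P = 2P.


Doubling: s = (3 x1^2 + a) / (2 y1)
s = (3*13^2 + 4) / (2*3) mod 29 = 3
x3 = s^2 - 2 x1 mod 29 = 3^2 - 2*13 = 12
y3 = s (x1 - x3) - y1 mod 29 = 3 * (13 - 12) - 3 = 0

2P = (12, 0)


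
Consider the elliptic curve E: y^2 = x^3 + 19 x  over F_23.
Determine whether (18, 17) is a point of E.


Check whether y^2 = x^3 + 19 x + 0 (mod 23) for (x, y) = (18, 17).
LHS: y^2 = 17^2 mod 23 = 13
RHS: x^3 + 19 x + 0 = 18^3 + 19*18 + 0 mod 23 = 10
LHS != RHS

No, not on the curve


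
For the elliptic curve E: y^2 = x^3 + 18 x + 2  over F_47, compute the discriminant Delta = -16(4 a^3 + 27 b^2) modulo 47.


4 a^3 + 27 b^2 = 4*18^3 + 27*2^2 = 23328 + 108 = 23436
Delta = -16 * (23436) = -374976
Delta mod 47 = 37

Delta = 37 (mod 47)


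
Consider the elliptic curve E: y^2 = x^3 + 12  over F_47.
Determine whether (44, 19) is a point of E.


Check whether y^2 = x^3 + 0 x + 12 (mod 47) for (x, y) = (44, 19).
LHS: y^2 = 19^2 mod 47 = 32
RHS: x^3 + 0 x + 12 = 44^3 + 0*44 + 12 mod 47 = 32
LHS = RHS

Yes, on the curve


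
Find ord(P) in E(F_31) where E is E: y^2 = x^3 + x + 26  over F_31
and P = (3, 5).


Compute successive multiples of P until we hit O:
  1P = (3, 5)
  2P = (13, 29)
  3P = (22, 30)
  4P = (14, 5)
  5P = (14, 26)
  6P = (22, 1)
  7P = (13, 2)
  8P = (3, 26)
  ... (continuing to 9P)
  9P = O

ord(P) = 9


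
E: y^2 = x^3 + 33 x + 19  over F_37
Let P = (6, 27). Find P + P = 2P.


Doubling: s = (3 x1^2 + a) / (2 y1)
s = (3*6^2 + 33) / (2*27) mod 37 = 17
x3 = s^2 - 2 x1 mod 37 = 17^2 - 2*6 = 18
y3 = s (x1 - x3) - y1 mod 37 = 17 * (6 - 18) - 27 = 28

2P = (18, 28)


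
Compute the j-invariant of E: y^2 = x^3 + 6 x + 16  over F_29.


Delta = -16(4 a^3 + 27 b^2) mod 29 = 23
-1728 * (4 a)^3 = -1728 * (4*6)^3 mod 29 = 8
j = 8 * 23^(-1) mod 29 = 18

j = 18 (mod 29)


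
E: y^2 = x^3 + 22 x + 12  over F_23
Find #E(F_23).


For each x in F_23, count y with y^2 = x^3 + 22 x + 12 mod 23:
  x = 0: RHS = 12, y in [9, 14]  -> 2 point(s)
  x = 1: RHS = 12, y in [9, 14]  -> 2 point(s)
  x = 2: RHS = 18, y in [8, 15]  -> 2 point(s)
  x = 3: RHS = 13, y in [6, 17]  -> 2 point(s)
  x = 4: RHS = 3, y in [7, 16]  -> 2 point(s)
  x = 7: RHS = 3, y in [7, 16]  -> 2 point(s)
  x = 10: RHS = 13, y in [6, 17]  -> 2 point(s)
  x = 12: RHS = 3, y in [7, 16]  -> 2 point(s)
  x = 17: RHS = 9, y in [3, 20]  -> 2 point(s)
  x = 21: RHS = 6, y in [11, 12]  -> 2 point(s)
  x = 22: RHS = 12, y in [9, 14]  -> 2 point(s)
Affine points: 22. Add the point at infinity: total = 23.

#E(F_23) = 23


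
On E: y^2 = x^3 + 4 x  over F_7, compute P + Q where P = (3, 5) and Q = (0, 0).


P != Q, so use the chord formula.
s = (y2 - y1) / (x2 - x1) = (2) / (4) mod 7 = 4
x3 = s^2 - x1 - x2 mod 7 = 4^2 - 3 - 0 = 6
y3 = s (x1 - x3) - y1 mod 7 = 4 * (3 - 6) - 5 = 4

P + Q = (6, 4)


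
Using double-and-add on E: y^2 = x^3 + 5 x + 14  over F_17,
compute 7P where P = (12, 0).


k = 7 = 111_2 (binary, LSB first: 111)
Double-and-add from P = (12, 0):
  bit 0 = 1: acc = O + (12, 0) = (12, 0)
  bit 1 = 1: acc = (12, 0) + O = (12, 0)
  bit 2 = 1: acc = (12, 0) + O = (12, 0)

7P = (12, 0)


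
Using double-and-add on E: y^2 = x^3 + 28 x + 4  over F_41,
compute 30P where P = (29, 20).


k = 30 = 11110_2 (binary, LSB first: 01111)
Double-and-add from P = (29, 20):
  bit 0 = 0: acc unchanged = O
  bit 1 = 1: acc = O + (23, 8) = (23, 8)
  bit 2 = 1: acc = (23, 8) + (37, 19) = (4, 4)
  bit 3 = 1: acc = (4, 4) + (12, 31) = (5, 8)
  bit 4 = 1: acc = (5, 8) + (13, 33) = (27, 36)

30P = (27, 36)


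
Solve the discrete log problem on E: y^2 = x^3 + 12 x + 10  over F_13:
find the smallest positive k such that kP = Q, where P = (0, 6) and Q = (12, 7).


Enumerate multiples of P until we hit Q = (12, 7):
  1P = (0, 6)
  2P = (1, 6)
  3P = (12, 7)
Match found at i = 3.

k = 3


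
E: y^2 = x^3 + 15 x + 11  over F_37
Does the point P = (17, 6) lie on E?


Check whether y^2 = x^3 + 15 x + 11 (mod 37) for (x, y) = (17, 6).
LHS: y^2 = 6^2 mod 37 = 36
RHS: x^3 + 15 x + 11 = 17^3 + 15*17 + 11 mod 37 = 36
LHS = RHS

Yes, on the curve


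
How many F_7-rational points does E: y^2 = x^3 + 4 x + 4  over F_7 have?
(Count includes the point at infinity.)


For each x in F_7, count y with y^2 = x^3 + 4 x + 4 mod 7:
  x = 0: RHS = 4, y in [2, 5]  -> 2 point(s)
  x = 1: RHS = 2, y in [3, 4]  -> 2 point(s)
  x = 3: RHS = 1, y in [1, 6]  -> 2 point(s)
  x = 4: RHS = 0, y in [0]  -> 1 point(s)
  x = 5: RHS = 2, y in [3, 4]  -> 2 point(s)
Affine points: 9. Add the point at infinity: total = 10.

#E(F_7) = 10


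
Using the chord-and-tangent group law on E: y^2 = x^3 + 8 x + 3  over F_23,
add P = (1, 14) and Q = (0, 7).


P != Q, so use the chord formula.
s = (y2 - y1) / (x2 - x1) = (16) / (22) mod 23 = 7
x3 = s^2 - x1 - x2 mod 23 = 7^2 - 1 - 0 = 2
y3 = s (x1 - x3) - y1 mod 23 = 7 * (1 - 2) - 14 = 2

P + Q = (2, 2)


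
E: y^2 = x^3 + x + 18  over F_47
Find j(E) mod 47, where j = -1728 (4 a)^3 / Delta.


Delta = -16(4 a^3 + 27 b^2) mod 47 = 28
-1728 * (4 a)^3 = -1728 * (4*1)^3 mod 47 = 46
j = 46 * 28^(-1) mod 47 = 5

j = 5 (mod 47)


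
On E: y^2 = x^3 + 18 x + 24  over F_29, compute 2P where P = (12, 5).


Doubling: s = (3 x1^2 + a) / (2 y1)
s = (3*12^2 + 18) / (2*5) mod 29 = 16
x3 = s^2 - 2 x1 mod 29 = 16^2 - 2*12 = 0
y3 = s (x1 - x3) - y1 mod 29 = 16 * (12 - 0) - 5 = 13

2P = (0, 13)


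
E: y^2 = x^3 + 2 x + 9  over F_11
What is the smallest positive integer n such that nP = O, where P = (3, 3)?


Compute successive multiples of P until we hit O:
  1P = (3, 3)
  2P = (3, 8)
  3P = O

ord(P) = 3


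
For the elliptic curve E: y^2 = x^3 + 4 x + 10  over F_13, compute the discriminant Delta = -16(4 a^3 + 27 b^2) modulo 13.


4 a^3 + 27 b^2 = 4*4^3 + 27*10^2 = 256 + 2700 = 2956
Delta = -16 * (2956) = -47296
Delta mod 13 = 11

Delta = 11 (mod 13)


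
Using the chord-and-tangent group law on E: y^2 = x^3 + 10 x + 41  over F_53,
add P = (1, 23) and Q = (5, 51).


P != Q, so use the chord formula.
s = (y2 - y1) / (x2 - x1) = (28) / (4) mod 53 = 7
x3 = s^2 - x1 - x2 mod 53 = 7^2 - 1 - 5 = 43
y3 = s (x1 - x3) - y1 mod 53 = 7 * (1 - 43) - 23 = 1

P + Q = (43, 1)


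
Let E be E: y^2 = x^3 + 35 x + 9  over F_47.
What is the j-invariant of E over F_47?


Delta = -16(4 a^3 + 27 b^2) mod 47 = 24
-1728 * (4 a)^3 = -1728 * (4*35)^3 mod 47 = 36
j = 36 * 24^(-1) mod 47 = 25

j = 25 (mod 47)


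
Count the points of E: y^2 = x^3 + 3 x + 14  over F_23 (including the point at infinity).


For each x in F_23, count y with y^2 = x^3 + 3 x + 14 mod 23:
  x = 1: RHS = 18, y in [8, 15]  -> 2 point(s)
  x = 3: RHS = 4, y in [2, 21]  -> 2 point(s)
  x = 5: RHS = 16, y in [4, 19]  -> 2 point(s)
  x = 6: RHS = 18, y in [8, 15]  -> 2 point(s)
  x = 10: RHS = 9, y in [3, 20]  -> 2 point(s)
  x = 16: RHS = 18, y in [8, 15]  -> 2 point(s)
  x = 18: RHS = 12, y in [9, 14]  -> 2 point(s)
  x = 20: RHS = 1, y in [1, 22]  -> 2 point(s)
  x = 21: RHS = 0, y in [0]  -> 1 point(s)
Affine points: 17. Add the point at infinity: total = 18.

#E(F_23) = 18


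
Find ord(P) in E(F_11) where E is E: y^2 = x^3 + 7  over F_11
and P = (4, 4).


Compute successive multiples of P until we hit O:
  1P = (4, 4)
  2P = (6, 6)
  3P = (2, 9)
  4P = (3, 10)
  5P = (7, 3)
  6P = (5, 0)
  7P = (7, 8)
  8P = (3, 1)
  ... (continuing to 12P)
  12P = O

ord(P) = 12


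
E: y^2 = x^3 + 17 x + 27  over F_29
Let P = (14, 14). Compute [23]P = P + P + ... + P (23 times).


k = 23 = 10111_2 (binary, LSB first: 11101)
Double-and-add from P = (14, 14):
  bit 0 = 1: acc = O + (14, 14) = (14, 14)
  bit 1 = 1: acc = (14, 14) + (17, 3) = (5, 11)
  bit 2 = 1: acc = (5, 11) + (23, 12) = (7, 5)
  bit 3 = 0: acc unchanged = (7, 5)
  bit 4 = 1: acc = (7, 5) + (26, 6) = (5, 18)

23P = (5, 18)


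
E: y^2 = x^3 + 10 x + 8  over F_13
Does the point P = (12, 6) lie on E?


Check whether y^2 = x^3 + 10 x + 8 (mod 13) for (x, y) = (12, 6).
LHS: y^2 = 6^2 mod 13 = 10
RHS: x^3 + 10 x + 8 = 12^3 + 10*12 + 8 mod 13 = 10
LHS = RHS

Yes, on the curve


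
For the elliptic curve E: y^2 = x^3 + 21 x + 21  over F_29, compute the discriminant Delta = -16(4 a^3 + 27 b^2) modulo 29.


4 a^3 + 27 b^2 = 4*21^3 + 27*21^2 = 37044 + 11907 = 48951
Delta = -16 * (48951) = -783216
Delta mod 29 = 16

Delta = 16 (mod 29)


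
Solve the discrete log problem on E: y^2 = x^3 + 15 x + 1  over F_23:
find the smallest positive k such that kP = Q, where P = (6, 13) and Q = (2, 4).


Enumerate multiples of P until we hit Q = (2, 4):
  1P = (6, 13)
  2P = (13, 22)
  3P = (8, 14)
  4P = (15, 17)
  5P = (11, 18)
  6P = (7, 9)
  7P = (3, 21)
  8P = (16, 6)
  9P = (10, 22)
  10P = (2, 19)
  11P = (0, 1)
  12P = (21, 3)
  13P = (22, 13)
  14P = (18, 10)
  15P = (12, 0)
  16P = (18, 13)
  17P = (22, 10)
  18P = (21, 20)
  19P = (0, 22)
  20P = (2, 4)
Match found at i = 20.

k = 20


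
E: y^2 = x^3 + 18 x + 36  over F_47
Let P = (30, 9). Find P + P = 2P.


Doubling: s = (3 x1^2 + a) / (2 y1)
s = (3*30^2 + 18) / (2*9) mod 47 = 10
x3 = s^2 - 2 x1 mod 47 = 10^2 - 2*30 = 40
y3 = s (x1 - x3) - y1 mod 47 = 10 * (30 - 40) - 9 = 32

2P = (40, 32)


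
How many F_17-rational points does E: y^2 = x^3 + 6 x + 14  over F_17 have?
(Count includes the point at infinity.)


For each x in F_17, count y with y^2 = x^3 + 6 x + 14 mod 17:
  x = 1: RHS = 4, y in [2, 15]  -> 2 point(s)
  x = 2: RHS = 0, y in [0]  -> 1 point(s)
  x = 3: RHS = 8, y in [5, 12]  -> 2 point(s)
  x = 4: RHS = 0, y in [0]  -> 1 point(s)
  x = 5: RHS = 16, y in [4, 13]  -> 2 point(s)
  x = 7: RHS = 8, y in [5, 12]  -> 2 point(s)
  x = 8: RHS = 13, y in [8, 9]  -> 2 point(s)
  x = 9: RHS = 15, y in [7, 10]  -> 2 point(s)
  x = 11: RHS = 0, y in [0]  -> 1 point(s)
Affine points: 15. Add the point at infinity: total = 16.

#E(F_17) = 16


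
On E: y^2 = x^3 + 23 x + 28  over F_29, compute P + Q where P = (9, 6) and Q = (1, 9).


P != Q, so use the chord formula.
s = (y2 - y1) / (x2 - x1) = (3) / (21) mod 29 = 25
x3 = s^2 - x1 - x2 mod 29 = 25^2 - 9 - 1 = 6
y3 = s (x1 - x3) - y1 mod 29 = 25 * (9 - 6) - 6 = 11

P + Q = (6, 11)


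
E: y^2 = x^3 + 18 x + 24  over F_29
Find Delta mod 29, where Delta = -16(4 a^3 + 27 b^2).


4 a^3 + 27 b^2 = 4*18^3 + 27*24^2 = 23328 + 15552 = 38880
Delta = -16 * (38880) = -622080
Delta mod 29 = 28

Delta = 28 (mod 29)


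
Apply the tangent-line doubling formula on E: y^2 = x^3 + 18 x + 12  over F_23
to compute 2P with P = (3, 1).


Doubling: s = (3 x1^2 + a) / (2 y1)
s = (3*3^2 + 18) / (2*1) mod 23 = 11
x3 = s^2 - 2 x1 mod 23 = 11^2 - 2*3 = 0
y3 = s (x1 - x3) - y1 mod 23 = 11 * (3 - 0) - 1 = 9

2P = (0, 9)


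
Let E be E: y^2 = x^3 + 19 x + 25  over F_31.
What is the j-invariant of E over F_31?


Delta = -16(4 a^3 + 27 b^2) mod 31 = 25
-1728 * (4 a)^3 = -1728 * (4*19)^3 mod 31 = 4
j = 4 * 25^(-1) mod 31 = 20

j = 20 (mod 31)


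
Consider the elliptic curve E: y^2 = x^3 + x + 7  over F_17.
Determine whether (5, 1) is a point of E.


Check whether y^2 = x^3 + 1 x + 7 (mod 17) for (x, y) = (5, 1).
LHS: y^2 = 1^2 mod 17 = 1
RHS: x^3 + 1 x + 7 = 5^3 + 1*5 + 7 mod 17 = 1
LHS = RHS

Yes, on the curve


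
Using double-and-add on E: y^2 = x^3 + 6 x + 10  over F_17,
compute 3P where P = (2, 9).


k = 3 = 11_2 (binary, LSB first: 11)
Double-and-add from P = (2, 9):
  bit 0 = 1: acc = O + (2, 9) = (2, 9)
  bit 1 = 1: acc = (2, 9) + (14, 13) = (3, 2)

3P = (3, 2)


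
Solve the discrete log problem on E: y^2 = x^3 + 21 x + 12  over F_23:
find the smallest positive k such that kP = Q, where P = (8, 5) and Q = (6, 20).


Enumerate multiples of P until we hit Q = (6, 20):
  1P = (8, 5)
  2P = (0, 9)
  3P = (21, 13)
  4P = (2, 4)
  5P = (6, 3)
  6P = (10, 16)
  7P = (18, 9)
  8P = (22, 17)
  9P = (5, 14)
  10P = (19, 5)
  11P = (19, 18)
  12P = (5, 9)
  13P = (22, 6)
  14P = (18, 14)
  15P = (10, 7)
  16P = (6, 20)
Match found at i = 16.

k = 16


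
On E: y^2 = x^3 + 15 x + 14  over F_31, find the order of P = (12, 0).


Compute successive multiples of P until we hit O:
  1P = (12, 0)
  2P = O

ord(P) = 2


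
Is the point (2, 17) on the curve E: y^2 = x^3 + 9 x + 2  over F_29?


Check whether y^2 = x^3 + 9 x + 2 (mod 29) for (x, y) = (2, 17).
LHS: y^2 = 17^2 mod 29 = 28
RHS: x^3 + 9 x + 2 = 2^3 + 9*2 + 2 mod 29 = 28
LHS = RHS

Yes, on the curve
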